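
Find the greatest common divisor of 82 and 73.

1

gcd(82, 73):
  82 = 1×73 + 9
  73 = 8×9 + 1
  9 = 9×1
so gcd(82, 73) = 1.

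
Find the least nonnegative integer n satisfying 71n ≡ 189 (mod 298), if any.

95

gcd(298, 71) = 1.
1 divides 189, so solutions exist.
By Bézout, 71×(21) + 298×(-5) = 1.
So 71×(21) ≡ 1 (mod 298); multiply by 189: n ≡ 3969 (mod 298).
Smallest nonnegative: n = 3969 mod 298 = 95.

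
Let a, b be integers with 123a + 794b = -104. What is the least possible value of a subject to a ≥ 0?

gcd(794, 123):
  794 = 6×123 + 56
  123 = 2×56 + 11
  56 = 5×11 + 1
  11 = 11×1
so gcd(794, 123) = 1.
1 divides -104, so solutions exist.
Back-substitute for Bézout coefficients:
  1 = 56 - 5×11
  ... = 123×(-71) + 794×(11)
Scale by -104/1 = -104: (a₀, b₀) = (7384, -1144).
General solution: a = 7384 + 794t, b = -1144 - 123t for integer t.
a ≥ 0: smallest is 7384 mod 794 = 238 (at t = -9), with b = -37.

238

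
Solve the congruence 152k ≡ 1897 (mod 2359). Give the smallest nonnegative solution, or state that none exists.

gcd(2359, 152):
  2359 = 15×152 + 79
  152 = 1×79 + 73
  79 = 1×73 + 6
  73 = 12×6 + 1
  6 = 6×1
so gcd(2359, 152) = 1.
1 divides 1897, so solutions exist.
Back-substitute for Bézout coefficients:
  1 = 73 - 12×6
  ... = 152×(388) + 2359×(-25)
So 152×(388) ≡ 1 (mod 2359); multiply by 1897: k ≡ 736036 (mod 2359).
Smallest nonnegative: k = 736036 mod 2359 = 28.

28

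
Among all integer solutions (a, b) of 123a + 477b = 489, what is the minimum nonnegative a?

gcd(477, 123):
  477 = 3×123 + 108
  123 = 1×108 + 15
  108 = 7×15 + 3
  15 = 5×3
so gcd(477, 123) = 3.
3 divides 489, so solutions exist.
Back-substitute for Bézout coefficients:
  3 = 108 - 7×15
  ... = 123×(-31) + 477×(8)
Scale by 489/3 = 163: (a₀, b₀) = (-5053, 1304).
General solution: a = -5053 + 159t, b = 1304 - 41t for integer t.
a ≥ 0: smallest is -5053 mod 159 = 35 (at t = 32), with b = -8.

35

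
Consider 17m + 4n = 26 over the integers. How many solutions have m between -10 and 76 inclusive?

gcd(17, 4):
  17 = 4×4 + 1
  4 = 4×1
so gcd(17, 4) = 1.
Back-substitute for Bézout coefficients:
  1 = 17 - 4×4
  ... = 17×(1) + 4×(-4)
Scale by 26: particular solution (26, -104); reduce m mod 4: (2, -2).
General solution: m = 2 + 4t, n = -2 - 17t for integer t.
-10 ≤ 2 + 4t ≤ 76 gives t ∈ [-3, 18], which is 22 values.

22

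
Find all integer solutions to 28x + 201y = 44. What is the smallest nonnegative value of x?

gcd(201, 28):
  201 = 7·28 + 5
  28 = 5·5 + 3
  5 = 1·3 + 2
  3 = 1·2 + 1
  2 = 2·1
so gcd(201, 28) = 1.
1 divides 44, so solutions exist.
Back-substitute for Bézout coefficients:
  1 = 3 - 1·2
  ... = 28·(79) + 201·(-11)
Scale by 44/1 = 44: (x₀, y₀) = (3476, -484).
General solution: x = 3476 + 201t, y = -484 - 28t for integer t.
x ≥ 0: smallest is 3476 mod 201 = 59 (at t = -17), with y = -8.

59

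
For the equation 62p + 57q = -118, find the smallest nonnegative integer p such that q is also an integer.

gcd(62, 57):
  62 = 1×57 + 5
  57 = 11×5 + 2
  5 = 2×2 + 1
  2 = 2×1
so gcd(62, 57) = 1.
1 divides -118, so solutions exist.
Back-substitute for Bézout coefficients:
  1 = 5 - 2×2
  ... = 62×(23) + 57×(-25)
Scale by -118/1 = -118: (p₀, q₀) = (-2714, 2950).
General solution: p = -2714 + 57t, q = 2950 - 62t for integer t.
p ≥ 0: smallest is -2714 mod 57 = 22 (at t = 48), with q = -26.

22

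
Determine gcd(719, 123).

1

gcd(719, 123):
  719 = 5·123 + 104
  123 = 1·104 + 19
  104 = 5·19 + 9
  19 = 2·9 + 1
  9 = 9·1
so gcd(719, 123) = 1.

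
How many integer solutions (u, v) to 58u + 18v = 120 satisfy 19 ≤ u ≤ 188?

19

gcd(58, 18):
  58 = 3·18 + 4
  18 = 4·4 + 2
  4 = 2·2
so gcd(58, 18) = 2.
Back-substitute for Bézout coefficients:
  2 = 18 - 4·4
  ... = 58·(-4) + 18·(13)
Scale by 60: particular solution (-240, 780); reduce u mod 9: (3, -3).
General solution: u = 3 + 9t, v = -3 - 29t for integer t.
19 ≤ 3 + 9t ≤ 188 gives t ∈ [2, 20], which is 19 values.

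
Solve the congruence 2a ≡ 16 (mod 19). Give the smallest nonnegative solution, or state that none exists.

gcd(19, 2) = 1.
1 divides 16, so solutions exist.
By Bézout, 2×(-9) + 19×(1) = 1.
So 2×(-9) ≡ 1 (mod 19); multiply by 16: a ≡ -144 (mod 19).
Smallest nonnegative: a = -144 mod 19 = 8.

8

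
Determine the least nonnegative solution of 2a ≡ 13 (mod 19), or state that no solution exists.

gcd(19, 2):
  19 = 9·2 + 1
  2 = 2·1
so gcd(19, 2) = 1.
1 divides 13, so solutions exist.
Back-substitute for Bézout coefficients:
  1 = 19 - 9·2
  ... = 2·(-9) + 19·(1)
So 2·(-9) ≡ 1 (mod 19); multiply by 13: a ≡ -117 (mod 19).
Smallest nonnegative: a = -117 mod 19 = 16.

16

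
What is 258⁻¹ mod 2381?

2058

gcd(2381, 258) = 1.
By Bézout, 258·(-323) + 2381·(35) = 1.
So 258·-323 ≡ 1 (mod 2381), and -323 mod 2381 = 2058.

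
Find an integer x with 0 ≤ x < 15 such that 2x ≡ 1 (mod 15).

8

gcd(15, 2):
  15 = 7×2 + 1
  2 = 2×1
so gcd(15, 2) = 1.
Back-substitute for Bézout coefficients:
  1 = 15 - 7×2
  ... = 2×(-7) + 15×(1)
So 2×-7 ≡ 1 (mod 15), and -7 mod 15 = 8.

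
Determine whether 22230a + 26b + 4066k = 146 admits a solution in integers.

yes

gcd(22230, 26) = 26.
gcd(26, 4066) = 2.
2 divides 146, so integer solutions exist.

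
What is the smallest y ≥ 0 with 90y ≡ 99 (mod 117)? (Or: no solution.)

5

gcd(117, 90):
  117 = 1*90 + 27
  90 = 3*27 + 9
  27 = 3*9
so gcd(117, 90) = 9.
9 divides 99, so solutions exist.
Back-substitute for Bézout coefficients:
  9 = 90 - 3*27
  ... = 90*(4) + 117*(-3)
So 90*(4) ≡ 9 (mod 117); multiply by 11: y ≡ 44 (mod 13).
Smallest nonnegative: y = 44 mod 13 = 5.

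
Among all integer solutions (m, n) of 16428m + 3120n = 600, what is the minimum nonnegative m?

gcd(16428, 3120) = 12  (16428 = 5×3120 + 828, 3120 = 3×828 + 636, 828 = 1×636 + 192, 636 = 3×192 + 60, 192 = 3×60 + 12, 60 = 5×12).
12 divides 600, so solutions exist.
Back-substituting, 16428×(49) + 3120×(-258) = 12.
Scale by 600/12 = 50: (m₀, n₀) = (2450, -12900).
General solution: m = 2450 + 260t, n = -12900 - 1369t for integer t.
m ≥ 0: smallest is 2450 mod 260 = 110 (at t = -9), with n = -579.

110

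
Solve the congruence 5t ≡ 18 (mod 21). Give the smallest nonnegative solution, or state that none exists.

gcd(21, 5) = 1.
1 divides 18, so solutions exist.
By Bézout, 5×(-4) + 21×(1) = 1.
So 5×(-4) ≡ 1 (mod 21); multiply by 18: t ≡ -72 (mod 21).
Smallest nonnegative: t = -72 mod 21 = 12.

12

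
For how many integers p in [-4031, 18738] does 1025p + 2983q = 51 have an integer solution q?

gcd(2983, 1025) = 1.
By Bézout, 1025*(227) + 2983*(-78) = 1.
Particular solution: (2628, -903).
General solution: p = 2628 + 2983t, q = -903 - 1025t for integer t.
-4031 ≤ 2628 + 2983t ≤ 18738 gives t ∈ [-2, 5], which is 8 values.

8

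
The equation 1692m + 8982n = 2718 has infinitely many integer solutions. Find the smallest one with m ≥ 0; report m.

gcd(8982, 1692) = 18.
18 divides 2718, so solutions exist.
By Bézout, 1692·(-69) + 8982·(13) = 18.
Scale by 2718/18 = 151: (m₀, n₀) = (-10419, 1963).
General solution: m = -10419 + 499t, n = 1963 - 94t for integer t.
m ≥ 0: smallest is -10419 mod 499 = 60 (at t = 21), with n = -11.

60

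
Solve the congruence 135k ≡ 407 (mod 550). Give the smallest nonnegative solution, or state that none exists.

gcd(550, 135) = 5  (550 = 4·135 + 10, 135 = 13·10 + 5, 10 = 2·5).
5 does not divide 407, so the congruence has no solution.

no solution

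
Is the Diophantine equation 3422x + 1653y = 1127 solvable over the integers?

gcd(3422, 1653) = 29  (3422 = 2×1653 + 116, 1653 = 14×116 + 29, 116 = 4×29).
29 does not divide 1127 (remainder 25), so no integer solutions.

no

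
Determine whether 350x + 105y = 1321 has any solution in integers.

gcd(350, 105):
  350 = 3*105 + 35
  105 = 3*35
so gcd(350, 105) = 35.
35 does not divide 1321 (remainder 26), so no integer solutions.

no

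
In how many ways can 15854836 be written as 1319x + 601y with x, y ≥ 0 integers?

gcd(1319, 601):
  1319 = 2×601 + 117
  601 = 5×117 + 16
  117 = 7×16 + 5
  16 = 3×5 + 1
  5 = 5×1
so gcd(1319, 601) = 1.
Back-substitute for Bézout coefficients:
  1 = 16 - 3×5
  ... = 1319×(-113) + 601×(248)
Scale by 15854836: one solution is (-1791596468, 3931999328). Reduce x mod 601: (158, 26034).
General: x = 158 + 601t, y = 26034 - 1319t.
x ≥ 0 ⇒ t ≥ 0; y ≥ 0 ⇒ t ≤ 19. So t ∈ [0, 19]: 20 solutions.

20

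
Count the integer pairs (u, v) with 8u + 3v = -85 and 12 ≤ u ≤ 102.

gcd(8, 3) = 1  (8 = 2·3 + 2, 3 = 1·2 + 1, 2 = 2·1).
Back-substituting, 8·(-1) + 3·(3) = 1.
Scale by -85: particular solution (85, -255); reduce u mod 3: (1, -31).
General solution: u = 1 + 3t, v = -31 - 8t for integer t.
12 ≤ 1 + 3t ≤ 102 gives t ∈ [4, 33], which is 30 values.

30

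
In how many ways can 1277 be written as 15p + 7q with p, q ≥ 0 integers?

gcd(15, 7) = 1  (15 = 2·7 + 1, 7 = 7·1).
Back-substituting, 15·(1) + 7·(-2) = 1.
Scale by 1277: one solution is (1277, -2554). Reduce p mod 7: (3, 176).
General: p = 3 + 7t, q = 176 - 15t.
p ≥ 0 ⇒ t ≥ 0; q ≥ 0 ⇒ t ≤ 11. So t ∈ [0, 11]: 12 solutions.

12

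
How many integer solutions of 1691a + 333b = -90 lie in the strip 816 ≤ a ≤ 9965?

27

gcd(1691, 333) = 1  (1691 = 5·333 + 26, 333 = 12·26 + 21, 26 = 1·21 + 5, 21 = 4·5 + 1, 5 = 5·1).
Back-substituting, 1691·(-64) + 333·(325) = 1.
Scale by -90: particular solution (5760, -29250); reduce a mod 333: (99, -503).
General solution: a = 99 + 333t, b = -503 - 1691t for integer t.
816 ≤ 99 + 333t ≤ 9965 gives t ∈ [3, 29], which is 27 values.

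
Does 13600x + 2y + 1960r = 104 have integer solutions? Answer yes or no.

gcd(13600, 2):
  13600 = 6800*2
so gcd(13600, 2) = 2.
gcd(2, 1960) = 2.
2 divides 104, so integer solutions exist.

yes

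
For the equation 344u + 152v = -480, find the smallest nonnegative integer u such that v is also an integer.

7

gcd(344, 152) = 8.
8 divides -480, so solutions exist.
By Bézout, 344·(4) + 152·(-9) = 8.
Scale by -480/8 = -60: (u₀, v₀) = (-240, 540).
General solution: u = -240 + 19t, v = 540 - 43t for integer t.
u ≥ 0: smallest is -240 mod 19 = 7 (at t = 13), with v = -19.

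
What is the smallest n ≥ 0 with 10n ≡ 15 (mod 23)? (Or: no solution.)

13

gcd(23, 10) = 1  (23 = 2×10 + 3, 10 = 3×3 + 1, 3 = 3×1).
1 divides 15, so solutions exist.
Back-substituting, 10×(7) + 23×(-3) = 1.
So 10×(7) ≡ 1 (mod 23); multiply by 15: n ≡ 105 (mod 23).
Smallest nonnegative: n = 105 mod 23 = 13.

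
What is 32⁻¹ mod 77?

gcd(77, 32) = 1  (77 = 2·32 + 13, 32 = 2·13 + 6, 13 = 2·6 + 1, 6 = 6·1).
Back-substituting, 32·(-12) + 77·(5) = 1.
So 32·-12 ≡ 1 (mod 77), and -12 mod 77 = 65.

65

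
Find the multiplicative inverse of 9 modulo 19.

gcd(19, 9) = 1.
By Bézout, 9*(-2) + 19*(1) = 1.
So 9*-2 ≡ 1 (mod 19), and -2 mod 19 = 17.

17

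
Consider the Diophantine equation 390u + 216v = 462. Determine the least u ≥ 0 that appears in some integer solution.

gcd(390, 216):
  390 = 1×216 + 174
  216 = 1×174 + 42
  174 = 4×42 + 6
  42 = 7×6
so gcd(390, 216) = 6.
6 divides 462, so solutions exist.
Back-substitute for Bézout coefficients:
  6 = 174 - 4×42
  ... = 390×(5) + 216×(-9)
Scale by 462/6 = 77: (u₀, v₀) = (385, -693).
General solution: u = 385 + 36t, v = -693 - 65t for integer t.
u ≥ 0: smallest is 385 mod 36 = 25 (at t = -10), with v = -43.

25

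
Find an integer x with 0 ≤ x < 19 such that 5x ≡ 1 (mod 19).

4

gcd(19, 5) = 1.
By Bézout, 5·(4) + 19·(-1) = 1.
So 5·4 ≡ 1 (mod 19), and 4 mod 19 = 4.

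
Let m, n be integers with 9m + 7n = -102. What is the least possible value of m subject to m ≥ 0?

5

gcd(9, 7):
  9 = 1×7 + 2
  7 = 3×2 + 1
  2 = 2×1
so gcd(9, 7) = 1.
1 divides -102, so solutions exist.
Back-substitute for Bézout coefficients:
  1 = 7 - 3×2
  ... = 9×(-3) + 7×(4)
Scale by -102/1 = -102: (m₀, n₀) = (306, -408).
General solution: m = 306 + 7t, n = -408 - 9t for integer t.
m ≥ 0: smallest is 306 mod 7 = 5 (at t = -43), with n = -21.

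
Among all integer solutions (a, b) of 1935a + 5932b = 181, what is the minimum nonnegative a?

gcd(5932, 1935):
  5932 = 3×1935 + 127
  1935 = 15×127 + 30
  127 = 4×30 + 7
  30 = 4×7 + 2
  7 = 3×2 + 1
  2 = 2×1
so gcd(5932, 1935) = 1.
1 divides 181, so solutions exist.
Back-substitute for Bézout coefficients:
  1 = 7 - 3×2
  ... = 1935×(-2569) + 5932×(838)
Scale by 181/1 = 181: (a₀, b₀) = (-464989, 151678).
General solution: a = -464989 + 5932t, b = 151678 - 1935t for integer t.
a ≥ 0: smallest is -464989 mod 5932 = 3639 (at t = 79), with b = -1187.

3639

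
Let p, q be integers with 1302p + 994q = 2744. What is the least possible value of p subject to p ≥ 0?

67

gcd(1302, 994):
  1302 = 1*994 + 308
  994 = 3*308 + 70
  308 = 4*70 + 28
  70 = 2*28 + 14
  28 = 2*14
so gcd(1302, 994) = 14.
14 divides 2744, so solutions exist.
Back-substitute for Bézout coefficients:
  14 = 70 - 2*28
  ... = 1302*(-29) + 994*(38)
Scale by 2744/14 = 196: (p₀, q₀) = (-5684, 7448).
General solution: p = -5684 + 71t, q = 7448 - 93t for integer t.
p ≥ 0: smallest is -5684 mod 71 = 67 (at t = 81), with q = -85.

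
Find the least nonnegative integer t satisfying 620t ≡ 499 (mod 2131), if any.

gcd(2131, 620) = 1.
1 divides 499, so solutions exist.
By Bézout, 620×(-519) + 2131×(151) = 1.
So 620×(-519) ≡ 1 (mod 2131); multiply by 499: t ≡ -258981 (mod 2131).
Smallest nonnegative: t = -258981 mod 2131 = 1001.

1001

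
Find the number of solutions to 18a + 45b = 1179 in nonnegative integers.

13

gcd(45, 18) = 9  (45 = 2*18 + 9, 18 = 2*9).
Back-substituting, 18*(-2) + 45*(1) = 9.
Scale by 131: one solution is (-262, 131). Reduce a mod 5: (3, 25).
General: a = 3 + 5t, b = 25 - 2t.
a ≥ 0 ⇒ t ≥ 0; b ≥ 0 ⇒ t ≤ 12. So t ∈ [0, 12]: 13 solutions.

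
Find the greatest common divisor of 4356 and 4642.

gcd(4642, 4356):
  4642 = 1*4356 + 286
  4356 = 15*286 + 66
  286 = 4*66 + 22
  66 = 3*22
so gcd(4642, 4356) = 22.

22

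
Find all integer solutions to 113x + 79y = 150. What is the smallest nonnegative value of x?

gcd(113, 79):
  113 = 1*79 + 34
  79 = 2*34 + 11
  34 = 3*11 + 1
  11 = 11*1
so gcd(113, 79) = 1.
1 divides 150, so solutions exist.
Back-substitute for Bézout coefficients:
  1 = 34 - 3*11
  ... = 113*(7) + 79*(-10)
Scale by 150/1 = 150: (x₀, y₀) = (1050, -1500).
General solution: x = 1050 + 79t, y = -1500 - 113t for integer t.
x ≥ 0: smallest is 1050 mod 79 = 23 (at t = -13), with y = -31.

23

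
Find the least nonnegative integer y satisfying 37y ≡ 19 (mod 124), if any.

gcd(124, 37) = 1  (124 = 3·37 + 13, 37 = 2·13 + 11, 13 = 1·11 + 2, 11 = 5·2 + 1, 2 = 2·1).
1 divides 19, so solutions exist.
Back-substituting, 37·(57) + 124·(-17) = 1.
So 37·(57) ≡ 1 (mod 124); multiply by 19: y ≡ 1083 (mod 124).
Smallest nonnegative: y = 1083 mod 124 = 91.

91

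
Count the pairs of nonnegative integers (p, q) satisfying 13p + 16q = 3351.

gcd(16, 13) = 1.
By Bézout, 13×(5) + 16×(-4) = 1.
One solution: (3, 207).
General: p = 3 + 16t, q = 207 - 13t.
p ≥ 0 ⇒ t ≥ 0; q ≥ 0 ⇒ t ≤ 15. So t ∈ [0, 15]: 16 solutions.

16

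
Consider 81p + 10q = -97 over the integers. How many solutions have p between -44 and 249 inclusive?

gcd(81, 10):
  81 = 8*10 + 1
  10 = 10*1
so gcd(81, 10) = 1.
Back-substitute for Bézout coefficients:
  1 = 81 - 8*10
  ... = 81*(1) + 10*(-8)
Scale by -97: particular solution (-97, 776); reduce p mod 10: (3, -34).
General solution: p = 3 + 10t, q = -34 - 81t for integer t.
-44 ≤ 3 + 10t ≤ 249 gives t ∈ [-4, 24], which is 29 values.

29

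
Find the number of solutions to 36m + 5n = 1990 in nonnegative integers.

12

gcd(36, 5):
  36 = 7×5 + 1
  5 = 5×1
so gcd(36, 5) = 1.
Back-substitute for Bézout coefficients:
  1 = 36 - 7×5
  ... = 36×(1) + 5×(-7)
Scale by 1990: one solution is (1990, -13930). Reduce m mod 5: (0, 398).
General: m = 0 + 5t, n = 398 - 36t.
m ≥ 0 ⇒ t ≥ 0; n ≥ 0 ⇒ t ≤ 11. So t ∈ [0, 11]: 12 solutions.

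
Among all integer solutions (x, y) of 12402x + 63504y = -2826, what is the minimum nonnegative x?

gcd(63504, 12402):
  63504 = 5*12402 + 1494
  12402 = 8*1494 + 450
  1494 = 3*450 + 144
  450 = 3*144 + 18
  144 = 8*18
so gcd(63504, 12402) = 18.
18 divides -2826, so solutions exist.
Back-substitute for Bézout coefficients:
  18 = 450 - 3*144
  ... = 12402*(425) + 63504*(-83)
Scale by -2826/18 = -157: (x₀, y₀) = (-66725, 13031).
General solution: x = -66725 + 3528t, y = 13031 - 689t for integer t.
x ≥ 0: smallest is -66725 mod 3528 = 307 (at t = 19), with y = -60.

307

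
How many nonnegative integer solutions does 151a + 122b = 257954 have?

gcd(151, 122) = 1.
By Bézout, 151·(-21) + 122·(26) = 1.
One solution: (10, 2102).
General: a = 10 + 122t, b = 2102 - 151t.
a ≥ 0 ⇒ t ≥ 0; b ≥ 0 ⇒ t ≤ 13. So t ∈ [0, 13]: 14 solutions.

14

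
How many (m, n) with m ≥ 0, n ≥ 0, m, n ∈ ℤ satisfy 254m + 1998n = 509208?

2

gcd(1998, 254) = 2.
By Bézout, 254·(118) + 1998·(-15) = 2.
One solution: (345, 211).
General: m = 345 + 999t, n = 211 - 127t.
m ≥ 0 ⇒ t ≥ 0; n ≥ 0 ⇒ t ≤ 1. So t ∈ [0, 1]: 2 solutions.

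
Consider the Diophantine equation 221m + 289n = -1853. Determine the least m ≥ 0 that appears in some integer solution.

6

gcd(289, 221) = 17.
17 divides -1853, so solutions exist.
By Bézout, 221*(4) + 289*(-3) = 17.
Scale by -1853/17 = -109: (m₀, n₀) = (-436, 327).
General solution: m = -436 + 17t, n = 327 - 13t for integer t.
m ≥ 0: smallest is -436 mod 17 = 6 (at t = 26), with n = -11.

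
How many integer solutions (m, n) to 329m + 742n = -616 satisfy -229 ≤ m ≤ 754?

gcd(742, 329) = 7.
By Bézout, 329*(-9) + 742*(4) = 7.
Particular solution: (50, -23).
General solution: m = 50 + 106t, n = -23 - 47t for integer t.
-229 ≤ 50 + 106t ≤ 754 gives t ∈ [-2, 6], which is 9 values.

9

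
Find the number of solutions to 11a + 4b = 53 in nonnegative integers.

gcd(11, 4):
  11 = 2*4 + 3
  4 = 1*3 + 1
  3 = 3*1
so gcd(11, 4) = 1.
Back-substitute for Bézout coefficients:
  1 = 4 - 1*3
  ... = 11*(-1) + 4*(3)
Scale by 53: one solution is (-53, 159). Reduce a mod 4: (3, 5).
General: a = 3 + 4t, b = 5 - 11t.
a ≥ 0 ⇒ t ≥ 0; b ≥ 0 ⇒ t ≤ 0. So t ∈ [0, 0]: 1 solution.

1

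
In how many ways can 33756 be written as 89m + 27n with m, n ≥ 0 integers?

14

gcd(89, 27):
  89 = 3*27 + 8
  27 = 3*8 + 3
  8 = 2*3 + 2
  3 = 1*2 + 1
  2 = 2*1
so gcd(89, 27) = 1.
Back-substitute for Bézout coefficients:
  1 = 3 - 1*2
  ... = 89*(-10) + 27*(33)
Scale by 33756: one solution is (-337560, 1113948). Reduce m mod 27: (21, 1181).
General: m = 21 + 27t, n = 1181 - 89t.
m ≥ 0 ⇒ t ≥ 0; n ≥ 0 ⇒ t ≤ 13. So t ∈ [0, 13]: 14 solutions.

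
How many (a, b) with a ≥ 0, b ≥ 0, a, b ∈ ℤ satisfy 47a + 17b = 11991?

15

gcd(47, 17) = 1  (47 = 2×17 + 13, 17 = 1×13 + 4, 13 = 3×4 + 1, 4 = 4×1).
Back-substituting, 47×(4) + 17×(-11) = 1.
Scale by 11991: one solution is (47964, -131901). Reduce a mod 17: (7, 686).
General: a = 7 + 17t, b = 686 - 47t.
a ≥ 0 ⇒ t ≥ 0; b ≥ 0 ⇒ t ≤ 14. So t ∈ [0, 14]: 15 solutions.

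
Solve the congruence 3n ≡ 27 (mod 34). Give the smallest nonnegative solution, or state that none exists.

9

gcd(34, 3):
  34 = 11*3 + 1
  3 = 3*1
so gcd(34, 3) = 1.
1 divides 27, so solutions exist.
Back-substitute for Bézout coefficients:
  1 = 34 - 11*3
  ... = 3*(-11) + 34*(1)
So 3*(-11) ≡ 1 (mod 34); multiply by 27: n ≡ -297 (mod 34).
Smallest nonnegative: n = -297 mod 34 = 9.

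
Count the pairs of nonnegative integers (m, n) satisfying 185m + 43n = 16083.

2

gcd(185, 43) = 1  (185 = 4·43 + 13, 43 = 3·13 + 4, 13 = 3·4 + 1, 4 = 4·1).
Back-substituting, 185·(10) + 43·(-43) = 1.
Scale by 16083: one solution is (160830, -691569). Reduce m mod 43: (10, 331).
General: m = 10 + 43t, n = 331 - 185t.
m ≥ 0 ⇒ t ≥ 0; n ≥ 0 ⇒ t ≤ 1. So t ∈ [0, 1]: 2 solutions.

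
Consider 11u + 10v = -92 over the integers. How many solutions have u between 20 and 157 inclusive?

gcd(11, 10):
  11 = 1×10 + 1
  10 = 10×1
so gcd(11, 10) = 1.
Back-substitute for Bézout coefficients:
  1 = 11 - 1×10
  ... = 11×(1) + 10×(-1)
Scale by -92: particular solution (-92, 92); reduce u mod 10: (8, -18).
General solution: u = 8 + 10t, v = -18 - 11t for integer t.
20 ≤ 8 + 10t ≤ 157 gives t ∈ [2, 14], which is 13 values.

13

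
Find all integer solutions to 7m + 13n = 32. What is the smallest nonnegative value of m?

12

gcd(13, 7) = 1.
1 divides 32, so solutions exist.
By Bézout, 7·(2) + 13·(-1) = 1.
Scale by 32/1 = 32: (m₀, n₀) = (64, -32).
General solution: m = 64 + 13t, n = -32 - 7t for integer t.
m ≥ 0: smallest is 64 mod 13 = 12 (at t = -4), with n = -4.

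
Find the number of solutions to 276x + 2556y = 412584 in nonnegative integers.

7

gcd(2556, 276):
  2556 = 9*276 + 72
  276 = 3*72 + 60
  72 = 1*60 + 12
  60 = 5*12
so gcd(2556, 276) = 12.
Back-substitute for Bézout coefficients:
  12 = 72 - 1*60
  ... = 276*(-37) + 2556*(4)
Scale by 34382: one solution is (-1272134, 137528). Reduce x mod 213: (115, 149).
General: x = 115 + 213t, y = 149 - 23t.
x ≥ 0 ⇒ t ≥ 0; y ≥ 0 ⇒ t ≤ 6. So t ∈ [0, 6]: 7 solutions.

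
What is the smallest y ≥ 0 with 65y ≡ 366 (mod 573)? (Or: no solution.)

gcd(573, 65) = 1  (573 = 8·65 + 53, 65 = 1·53 + 12, 53 = 4·12 + 5, 12 = 2·5 + 2, 5 = 2·2 + 1, 2 = 2·1).
1 divides 366, so solutions exist.
Back-substituting, 65·(-238) + 573·(27) = 1.
So 65·(-238) ≡ 1 (mod 573); multiply by 366: y ≡ -87108 (mod 573).
Smallest nonnegative: y = -87108 mod 573 = 561.

561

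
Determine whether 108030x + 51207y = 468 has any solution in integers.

gcd(108030, 51207) = 39  (108030 = 2×51207 + 5616, 51207 = 9×5616 + 663, 5616 = 8×663 + 312, 663 = 2×312 + 39, 312 = 8×39).
39 divides 468, so integer solutions exist.

yes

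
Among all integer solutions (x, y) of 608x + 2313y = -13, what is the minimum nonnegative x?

gcd(2313, 608) = 1  (2313 = 3*608 + 489, 608 = 1*489 + 119, 489 = 4*119 + 13, 119 = 9*13 + 2, 13 = 6*2 + 1, 2 = 2*1).
1 divides -13, so solutions exist.
Back-substituting, 608*(-1069) + 2313*(281) = 1.
Scale by -13/1 = -13: (x₀, y₀) = (13897, -3653).
General solution: x = 13897 + 2313t, y = -3653 - 608t for integer t.
x ≥ 0: smallest is 13897 mod 2313 = 19 (at t = -6), with y = -5.

19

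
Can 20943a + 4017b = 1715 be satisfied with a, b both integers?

gcd(20943, 4017) = 39.
39 does not divide 1715 (remainder 38), so no integer solutions.

no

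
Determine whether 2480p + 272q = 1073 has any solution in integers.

no

gcd(2480, 272) = 16  (2480 = 9*272 + 32, 272 = 8*32 + 16, 32 = 2*16).
16 does not divide 1073 (remainder 1), so no integer solutions.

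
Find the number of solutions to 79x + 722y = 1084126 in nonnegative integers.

gcd(722, 79) = 1.
By Bézout, 79·(-329) + 722·(36) = 1.
One solution: (654, 1430).
General: x = 654 + 722t, y = 1430 - 79t.
x ≥ 0 ⇒ t ≥ 0; y ≥ 0 ⇒ t ≤ 18. So t ∈ [0, 18]: 19 solutions.

19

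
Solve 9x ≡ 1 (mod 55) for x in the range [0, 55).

49

gcd(55, 9) = 1.
By Bézout, 9·(-6) + 55·(1) = 1.
So 9·-6 ≡ 1 (mod 55), and -6 mod 55 = 49.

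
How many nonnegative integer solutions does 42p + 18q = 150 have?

gcd(42, 18) = 6  (42 = 2*18 + 6, 18 = 3*6).
Back-substituting, 42*(1) + 18*(-2) = 6.
Scale by 25: one solution is (25, -50). Reduce p mod 3: (1, 6).
General: p = 1 + 3t, q = 6 - 7t.
p ≥ 0 ⇒ t ≥ 0; q ≥ 0 ⇒ t ≤ 0. So t ∈ [0, 0]: 1 solution.

1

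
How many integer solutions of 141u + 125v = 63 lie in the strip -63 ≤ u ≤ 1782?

gcd(141, 125) = 1.
By Bézout, 141*(-39) + 125*(44) = 1.
Particular solution: (43, -48).
General solution: u = 43 + 125t, v = -48 - 141t for integer t.
-63 ≤ 43 + 125t ≤ 1782 gives t ∈ [0, 13], which is 14 values.

14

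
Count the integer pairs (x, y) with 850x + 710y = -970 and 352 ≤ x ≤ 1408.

15

gcd(850, 710):
  850 = 1×710 + 140
  710 = 5×140 + 10
  140 = 14×10
so gcd(850, 710) = 10.
Back-substitute for Bézout coefficients:
  10 = 710 - 5×140
  ... = 850×(-5) + 710×(6)
Scale by -97: particular solution (485, -582); reduce x mod 71: (59, -72).
General solution: x = 59 + 71t, y = -72 - 85t for integer t.
352 ≤ 59 + 71t ≤ 1408 gives t ∈ [5, 19], which is 15 values.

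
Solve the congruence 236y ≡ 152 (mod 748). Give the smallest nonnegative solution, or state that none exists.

26

gcd(748, 236) = 4  (748 = 3·236 + 40, 236 = 5·40 + 36, 40 = 1·36 + 4, 36 = 9·4).
4 divides 152, so solutions exist.
Back-substituting, 236·(-19) + 748·(6) = 4.
So 236·(-19) ≡ 4 (mod 748); multiply by 38: y ≡ -722 (mod 187).
Smallest nonnegative: y = -722 mod 187 = 26.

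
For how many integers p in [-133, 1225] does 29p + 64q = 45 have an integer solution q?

gcd(64, 29) = 1  (64 = 2·29 + 6, 29 = 4·6 + 5, 6 = 1·5 + 1, 5 = 5·1).
Back-substituting, 29·(-11) + 64·(5) = 1.
Scale by 45: particular solution (-495, 225); reduce p mod 64: (17, -7).
General solution: p = 17 + 64t, q = -7 - 29t for integer t.
-133 ≤ 17 + 64t ≤ 1225 gives t ∈ [-2, 18], which is 21 values.

21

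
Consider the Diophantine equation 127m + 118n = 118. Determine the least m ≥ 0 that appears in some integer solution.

0

gcd(127, 118):
  127 = 1·118 + 9
  118 = 13·9 + 1
  9 = 9·1
so gcd(127, 118) = 1.
1 divides 118, so solutions exist.
Back-substitute for Bézout coefficients:
  1 = 118 - 13·9
  ... = 127·(-13) + 118·(14)
Scale by 118/1 = 118: (m₀, n₀) = (-1534, 1652).
General solution: m = -1534 + 118t, n = 1652 - 127t for integer t.
m ≥ 0: smallest is -1534 mod 118 = 0 (at t = 13), with n = 1.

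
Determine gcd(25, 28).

1

gcd(28, 25):
  28 = 1·25 + 3
  25 = 8·3 + 1
  3 = 3·1
so gcd(28, 25) = 1.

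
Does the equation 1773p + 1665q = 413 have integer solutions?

gcd(1773, 1665) = 9.
9 does not divide 413 (remainder 8), so no integer solutions.

no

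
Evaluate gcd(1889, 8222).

1

gcd(8222, 1889) = 1  (8222 = 4×1889 + 666, 1889 = 2×666 + 557, 666 = 1×557 + 109, 557 = 5×109 + 12, 109 = 9×12 + 1, 12 = 12×1).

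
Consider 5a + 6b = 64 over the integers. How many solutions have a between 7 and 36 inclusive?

gcd(6, 5) = 1.
By Bézout, 5×(-1) + 6×(1) = 1.
Particular solution: (2, 9).
General solution: a = 2 + 6t, b = 9 - 5t for integer t.
7 ≤ 2 + 6t ≤ 36 gives t ∈ [1, 5], which is 5 values.

5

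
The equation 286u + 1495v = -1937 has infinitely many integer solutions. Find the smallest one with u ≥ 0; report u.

gcd(1495, 286):
  1495 = 5·286 + 65
  286 = 4·65 + 26
  65 = 2·26 + 13
  26 = 2·13
so gcd(1495, 286) = 13.
13 divides -1937, so solutions exist.
Back-substitute for Bézout coefficients:
  13 = 65 - 2·26
  ... = 286·(-47) + 1495·(9)
Scale by -1937/13 = -149: (u₀, v₀) = (7003, -1341).
General solution: u = 7003 + 115t, v = -1341 - 22t for integer t.
u ≥ 0: smallest is 7003 mod 115 = 103 (at t = -60), with v = -21.

103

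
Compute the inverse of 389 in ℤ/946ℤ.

gcd(946, 389):
  946 = 2*389 + 168
  389 = 2*168 + 53
  168 = 3*53 + 9
  53 = 5*9 + 8
  9 = 1*8 + 1
  8 = 8*1
so gcd(946, 389) = 1.
Back-substitute for Bézout coefficients:
  1 = 9 - 1*8
  ... = 389*(-107) + 946*(44)
So 389*-107 ≡ 1 (mod 946), and -107 mod 946 = 839.

839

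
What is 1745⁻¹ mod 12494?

gcd(12494, 1745) = 1  (12494 = 7×1745 + 279, 1745 = 6×279 + 71, 279 = 3×71 + 66, 71 = 1×66 + 5, 66 = 13×5 + 1, 5 = 5×1).
Back-substituting, 1745×(-2463) + 12494×(344) = 1.
So 1745×-2463 ≡ 1 (mod 12494), and -2463 mod 12494 = 10031.

10031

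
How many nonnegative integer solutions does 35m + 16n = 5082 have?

gcd(35, 16) = 1  (35 = 2·16 + 3, 16 = 5·3 + 1, 3 = 3·1).
Back-substituting, 35·(-5) + 16·(11) = 1.
Scale by 5082: one solution is (-25410, 55902). Reduce m mod 16: (14, 287).
General: m = 14 + 16t, n = 287 - 35t.
m ≥ 0 ⇒ t ≥ 0; n ≥ 0 ⇒ t ≤ 8. So t ∈ [0, 8]: 9 solutions.

9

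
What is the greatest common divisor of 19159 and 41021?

17

gcd(41021, 19159):
  41021 = 2×19159 + 2703
  19159 = 7×2703 + 238
  2703 = 11×238 + 85
  238 = 2×85 + 68
  85 = 1×68 + 17
  68 = 4×17
so gcd(41021, 19159) = 17.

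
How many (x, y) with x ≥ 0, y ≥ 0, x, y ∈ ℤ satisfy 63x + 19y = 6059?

5

gcd(63, 19):
  63 = 3·19 + 6
  19 = 3·6 + 1
  6 = 6·1
so gcd(63, 19) = 1.
Back-substitute for Bézout coefficients:
  1 = 19 - 3·6
  ... = 63·(-3) + 19·(10)
Scale by 6059: one solution is (-18177, 60590). Reduce x mod 19: (6, 299).
General: x = 6 + 19t, y = 299 - 63t.
x ≥ 0 ⇒ t ≥ 0; y ≥ 0 ⇒ t ≤ 4. So t ∈ [0, 4]: 5 solutions.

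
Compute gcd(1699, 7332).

gcd(7332, 1699) = 1  (7332 = 4·1699 + 536, 1699 = 3·536 + 91, 536 = 5·91 + 81, 91 = 1·81 + 10, 81 = 8·10 + 1, 10 = 10·1).

1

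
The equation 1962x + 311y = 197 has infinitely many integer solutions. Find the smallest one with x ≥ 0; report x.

gcd(1962, 311) = 1  (1962 = 6*311 + 96, 311 = 3*96 + 23, 96 = 4*23 + 4, 23 = 5*4 + 3, 4 = 1*3 + 1, 3 = 3*1).
1 divides 197, so solutions exist.
Back-substituting, 1962*(81) + 311*(-511) = 1.
Scale by 197/1 = 197: (x₀, y₀) = (15957, -100667).
General solution: x = 15957 + 311t, y = -100667 - 1962t for integer t.
x ≥ 0: smallest is 15957 mod 311 = 96 (at t = -51), with y = -605.

96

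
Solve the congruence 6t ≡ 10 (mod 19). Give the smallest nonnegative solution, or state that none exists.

8

gcd(19, 6) = 1.
1 divides 10, so solutions exist.
By Bézout, 6*(-3) + 19*(1) = 1.
So 6*(-3) ≡ 1 (mod 19); multiply by 10: t ≡ -30 (mod 19).
Smallest nonnegative: t = -30 mod 19 = 8.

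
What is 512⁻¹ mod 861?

449

gcd(861, 512) = 1  (861 = 1×512 + 349, 512 = 1×349 + 163, 349 = 2×163 + 23, 163 = 7×23 + 2, 23 = 11×2 + 1, 2 = 2×1).
Back-substituting, 512×(-412) + 861×(245) = 1.
So 512×-412 ≡ 1 (mod 861), and -412 mod 861 = 449.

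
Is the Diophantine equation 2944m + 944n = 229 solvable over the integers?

gcd(2944, 944) = 16  (2944 = 3*944 + 112, 944 = 8*112 + 48, 112 = 2*48 + 16, 48 = 3*16).
16 does not divide 229 (remainder 5), so no integer solutions.

no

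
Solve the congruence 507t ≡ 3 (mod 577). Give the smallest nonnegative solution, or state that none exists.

239

gcd(577, 507) = 1  (577 = 1·507 + 70, 507 = 7·70 + 17, 70 = 4·17 + 2, 17 = 8·2 + 1, 2 = 2·1).
1 divides 3, so solutions exist.
Back-substituting, 507·(272) + 577·(-239) = 1.
So 507·(272) ≡ 1 (mod 577); multiply by 3: t ≡ 816 (mod 577).
Smallest nonnegative: t = 816 mod 577 = 239.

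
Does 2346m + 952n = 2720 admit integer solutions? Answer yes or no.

yes

gcd(2346, 952) = 34.
34 divides 2720, so integer solutions exist.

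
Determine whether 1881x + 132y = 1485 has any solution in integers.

gcd(1881, 132) = 33  (1881 = 14×132 + 33, 132 = 4×33).
33 divides 1485, so integer solutions exist.

yes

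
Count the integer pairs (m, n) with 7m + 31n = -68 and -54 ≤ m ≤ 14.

gcd(31, 7) = 1.
By Bézout, 7×(9) + 31×(-2) = 1.
Particular solution: (8, -4).
General solution: m = 8 + 31t, n = -4 - 7t for integer t.
-54 ≤ 8 + 31t ≤ 14 gives t ∈ [-2, 0], which is 3 values.

3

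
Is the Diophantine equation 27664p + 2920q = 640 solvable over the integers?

gcd(27664, 2920) = 8  (27664 = 9*2920 + 1384, 2920 = 2*1384 + 152, 1384 = 9*152 + 16, 152 = 9*16 + 8, 16 = 2*8).
8 divides 640, so integer solutions exist.

yes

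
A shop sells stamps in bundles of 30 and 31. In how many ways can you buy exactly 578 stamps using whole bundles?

1

Need nonnegative integers with 30j + 31k = 578.
gcd(30, 31) = 1, and 30·(-1) + 31·(1) = 1.
So (j₀, k₀) = (-578, 578); general j = -578 + 31t, k = 578 - 30t.
j ≥ 0 ⇒ t ≥ 19; k ≥ 0 ⇒ t ≤ 19. That's 1 value of t.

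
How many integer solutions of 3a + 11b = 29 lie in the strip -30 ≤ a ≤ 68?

gcd(11, 3):
  11 = 3·3 + 2
  3 = 1·2 + 1
  2 = 2·1
so gcd(11, 3) = 1.
Back-substitute for Bézout coefficients:
  1 = 3 - 1·2
  ... = 3·(4) + 11·(-1)
Scale by 29: particular solution (116, -29); reduce a mod 11: (6, 1).
General solution: a = 6 + 11t, b = 1 - 3t for integer t.
-30 ≤ 6 + 11t ≤ 68 gives t ∈ [-3, 5], which is 9 values.

9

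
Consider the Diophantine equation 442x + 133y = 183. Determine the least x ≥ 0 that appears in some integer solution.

29

gcd(442, 133):
  442 = 3×133 + 43
  133 = 3×43 + 4
  43 = 10×4 + 3
  4 = 1×3 + 1
  3 = 3×1
so gcd(442, 133) = 1.
1 divides 183, so solutions exist.
Back-substitute for Bézout coefficients:
  1 = 4 - 1×3
  ... = 442×(-34) + 133×(113)
Scale by 183/1 = 183: (x₀, y₀) = (-6222, 20679).
General solution: x = -6222 + 133t, y = 20679 - 442t for integer t.
x ≥ 0: smallest is -6222 mod 133 = 29 (at t = 47), with y = -95.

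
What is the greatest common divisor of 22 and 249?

1

gcd(249, 22):
  249 = 11·22 + 7
  22 = 3·7 + 1
  7 = 7·1
so gcd(249, 22) = 1.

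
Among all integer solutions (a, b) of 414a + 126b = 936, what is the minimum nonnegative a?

gcd(414, 126):
  414 = 3×126 + 36
  126 = 3×36 + 18
  36 = 2×18
so gcd(414, 126) = 18.
18 divides 936, so solutions exist.
Back-substitute for Bézout coefficients:
  18 = 126 - 3×36
  ... = 414×(-3) + 126×(10)
Scale by 936/18 = 52: (a₀, b₀) = (-156, 520).
General solution: a = -156 + 7t, b = 520 - 23t for integer t.
a ≥ 0: smallest is -156 mod 7 = 5 (at t = 23), with b = -9.

5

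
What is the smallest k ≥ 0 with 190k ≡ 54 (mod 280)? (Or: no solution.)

gcd(280, 190):
  280 = 1·190 + 90
  190 = 2·90 + 10
  90 = 9·10
so gcd(280, 190) = 10.
10 does not divide 54, so the congruence has no solution.

no solution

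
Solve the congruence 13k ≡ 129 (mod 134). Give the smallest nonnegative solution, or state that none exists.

113

gcd(134, 13):
  134 = 10×13 + 4
  13 = 3×4 + 1
  4 = 4×1
so gcd(134, 13) = 1.
1 divides 129, so solutions exist.
Back-substitute for Bézout coefficients:
  1 = 13 - 3×4
  ... = 13×(31) + 134×(-3)
So 13×(31) ≡ 1 (mod 134); multiply by 129: k ≡ 3999 (mod 134).
Smallest nonnegative: k = 3999 mod 134 = 113.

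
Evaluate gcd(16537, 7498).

23

gcd(16537, 7498):
  16537 = 2×7498 + 1541
  7498 = 4×1541 + 1334
  1541 = 1×1334 + 207
  1334 = 6×207 + 92
  207 = 2×92 + 23
  92 = 4×23
so gcd(16537, 7498) = 23.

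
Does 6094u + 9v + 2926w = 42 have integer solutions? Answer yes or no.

yes

gcd(6094, 9) = 1.
gcd(1, 2926) = 1.
1 divides 42, so integer solutions exist.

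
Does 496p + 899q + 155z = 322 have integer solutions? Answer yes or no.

gcd(899, 496):
  899 = 1·496 + 403
  496 = 1·403 + 93
  403 = 4·93 + 31
  93 = 3·31
so gcd(899, 496) = 31.
gcd(31, 155) = 31.
31 does not divide 322 (remainder 12), so no integer solutions.

no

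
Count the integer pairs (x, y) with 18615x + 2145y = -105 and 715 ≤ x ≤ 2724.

14

gcd(18615, 2145):
  18615 = 8×2145 + 1455
  2145 = 1×1455 + 690
  1455 = 2×690 + 75
  690 = 9×75 + 15
  75 = 5×15
so gcd(18615, 2145) = 15.
Back-substitute for Bézout coefficients:
  15 = 690 - 9×75
  ... = 18615×(-28) + 2145×(243)
Scale by -7: particular solution (196, -1701); reduce x mod 143: (53, -460).
General solution: x = 53 + 143t, y = -460 - 1241t for integer t.
715 ≤ 53 + 143t ≤ 2724 gives t ∈ [5, 18], which is 14 values.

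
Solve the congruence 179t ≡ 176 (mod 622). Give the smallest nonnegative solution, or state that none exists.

206

gcd(622, 179) = 1.
1 divides 176, so solutions exist.
By Bézout, 179*(139) + 622*(-40) = 1.
So 179*(139) ≡ 1 (mod 622); multiply by 176: t ≡ 24464 (mod 622).
Smallest nonnegative: t = 24464 mod 622 = 206.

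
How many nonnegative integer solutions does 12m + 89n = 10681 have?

gcd(89, 12):
  89 = 7·12 + 5
  12 = 2·5 + 2
  5 = 2·2 + 1
  2 = 2·1
so gcd(89, 12) = 1.
Back-substitute for Bézout coefficients:
  1 = 5 - 2·2
  ... = 12·(-37) + 89·(5)
Scale by 10681: one solution is (-395197, 53405). Reduce m mod 89: (52, 113).
General: m = 52 + 89t, n = 113 - 12t.
m ≥ 0 ⇒ t ≥ 0; n ≥ 0 ⇒ t ≤ 9. So t ∈ [0, 9]: 10 solutions.

10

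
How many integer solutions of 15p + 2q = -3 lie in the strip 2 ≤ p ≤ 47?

gcd(15, 2):
  15 = 7·2 + 1
  2 = 2·1
so gcd(15, 2) = 1.
Back-substitute for Bézout coefficients:
  1 = 15 - 7·2
  ... = 15·(1) + 2·(-7)
Scale by -3: particular solution (-3, 21); reduce p mod 2: (1, -9).
General solution: p = 1 + 2t, q = -9 - 15t for integer t.
2 ≤ 1 + 2t ≤ 47 gives t ∈ [1, 23], which is 23 values.

23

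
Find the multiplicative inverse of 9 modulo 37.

gcd(37, 9) = 1  (37 = 4·9 + 1, 9 = 9·1).
Back-substituting, 9·(-4) + 37·(1) = 1.
So 9·-4 ≡ 1 (mod 37), and -4 mod 37 = 33.

33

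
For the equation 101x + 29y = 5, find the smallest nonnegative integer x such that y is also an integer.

19

gcd(101, 29):
  101 = 3·29 + 14
  29 = 2·14 + 1
  14 = 14·1
so gcd(101, 29) = 1.
1 divides 5, so solutions exist.
Back-substitute for Bézout coefficients:
  1 = 29 - 2·14
  ... = 101·(-2) + 29·(7)
Scale by 5/1 = 5: (x₀, y₀) = (-10, 35).
General solution: x = -10 + 29t, y = 35 - 101t for integer t.
x ≥ 0: smallest is -10 mod 29 = 19 (at t = 1), with y = -66.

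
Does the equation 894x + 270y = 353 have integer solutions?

gcd(894, 270):
  894 = 3×270 + 84
  270 = 3×84 + 18
  84 = 4×18 + 12
  18 = 1×12 + 6
  12 = 2×6
so gcd(894, 270) = 6.
6 does not divide 353 (remainder 5), so no integer solutions.

no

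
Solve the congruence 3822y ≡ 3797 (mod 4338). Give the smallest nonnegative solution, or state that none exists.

no solution

gcd(4338, 3822) = 6.
6 does not divide 3797, so the congruence has no solution.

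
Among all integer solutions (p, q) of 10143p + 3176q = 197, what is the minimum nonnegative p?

2443

gcd(10143, 3176):
  10143 = 3×3176 + 615
  3176 = 5×615 + 101
  615 = 6×101 + 9
  101 = 11×9 + 2
  9 = 4×2 + 1
  2 = 2×1
so gcd(10143, 3176) = 1.
1 divides 197, so solutions exist.
Back-substitute for Bézout coefficients:
  1 = 9 - 4×2
  ... = 10143×(1415) + 3176×(-4519)
Scale by 197/1 = 197: (p₀, q₀) = (278755, -890243).
General solution: p = 278755 + 3176t, q = -890243 - 10143t for integer t.
p ≥ 0: smallest is 278755 mod 3176 = 2443 (at t = -87), with q = -7802.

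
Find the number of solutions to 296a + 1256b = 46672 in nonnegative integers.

gcd(1256, 296) = 8  (1256 = 4·296 + 72, 296 = 4·72 + 8, 72 = 9·8).
Back-substituting, 296·(17) + 1256·(-4) = 8.
Scale by 5834: one solution is (99178, -23336). Reduce a mod 157: (111, 11).
General: a = 111 + 157t, b = 11 - 37t.
a ≥ 0 ⇒ t ≥ 0; b ≥ 0 ⇒ t ≤ 0. So t ∈ [0, 0]: 1 solution.

1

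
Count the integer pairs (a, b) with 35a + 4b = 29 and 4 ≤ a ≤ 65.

15

gcd(35, 4) = 1  (35 = 8×4 + 3, 4 = 1×3 + 1, 3 = 3×1).
Back-substituting, 35×(-1) + 4×(9) = 1.
Scale by 29: particular solution (-29, 261); reduce a mod 4: (3, -19).
General solution: a = 3 + 4t, b = -19 - 35t for integer t.
4 ≤ 3 + 4t ≤ 65 gives t ∈ [1, 15], which is 15 values.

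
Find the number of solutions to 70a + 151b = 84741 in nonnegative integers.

8

gcd(151, 70) = 1.
By Bézout, 70*(41) + 151*(-19) = 1.
One solution: (22, 551).
General: a = 22 + 151t, b = 551 - 70t.
a ≥ 0 ⇒ t ≥ 0; b ≥ 0 ⇒ t ≤ 7. So t ∈ [0, 7]: 8 solutions.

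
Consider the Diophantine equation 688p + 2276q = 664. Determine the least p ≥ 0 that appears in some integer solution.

259

gcd(2276, 688) = 4  (2276 = 3*688 + 212, 688 = 3*212 + 52, 212 = 4*52 + 4, 52 = 13*4).
4 divides 664, so solutions exist.
Back-substituting, 688*(-43) + 2276*(13) = 4.
Scale by 664/4 = 166: (p₀, q₀) = (-7138, 2158).
General solution: p = -7138 + 569t, q = 2158 - 172t for integer t.
p ≥ 0: smallest is -7138 mod 569 = 259 (at t = 13), with q = -78.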